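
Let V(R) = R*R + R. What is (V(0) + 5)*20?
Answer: 100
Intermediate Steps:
V(R) = R + R² (V(R) = R² + R = R + R²)
(V(0) + 5)*20 = (0*(1 + 0) + 5)*20 = (0*1 + 5)*20 = (0 + 5)*20 = 5*20 = 100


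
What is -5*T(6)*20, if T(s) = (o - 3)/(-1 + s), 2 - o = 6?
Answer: 140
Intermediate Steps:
o = -4 (o = 2 - 1*6 = 2 - 6 = -4)
T(s) = -7/(-1 + s) (T(s) = (-4 - 3)/(-1 + s) = -7/(-1 + s))
-5*T(6)*20 = -(-35)/(-1 + 6)*20 = -(-35)/5*20 = -5*(-7/5)*20 = 7*20 = 140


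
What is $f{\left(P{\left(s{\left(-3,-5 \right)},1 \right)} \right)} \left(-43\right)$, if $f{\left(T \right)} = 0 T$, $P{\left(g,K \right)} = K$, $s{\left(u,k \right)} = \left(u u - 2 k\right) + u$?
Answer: $0$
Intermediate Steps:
$s{\left(u,k \right)} = u + u^{2} - 2 k$ ($s{\left(u,k \right)} = \left(u^{2} - 2 k\right) + u = u + u^{2} - 2 k$)
$f{\left(T \right)} = 0$
$f{\left(P{\left(s{\left(-3,-5 \right)},1 \right)} \right)} \left(-43\right) = 0 \left(-43\right) = 0$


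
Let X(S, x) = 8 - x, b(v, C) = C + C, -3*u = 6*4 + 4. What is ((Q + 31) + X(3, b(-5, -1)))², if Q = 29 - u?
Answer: 56644/9 ≈ 6293.8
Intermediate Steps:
u = -28/3 (u = -(6*4 + 4)/3 = -(24 + 4)/3 = -⅓*28 = -28/3 ≈ -9.3333)
b(v, C) = 2*C
Q = 115/3 (Q = 29 - 1*(-28/3) = 29 + 28/3 = 115/3 ≈ 38.333)
((Q + 31) + X(3, b(-5, -1)))² = ((115/3 + 31) + (8 - 2*(-1)))² = (208/3 + (8 - 1*(-2)))² = (208/3 + (8 + 2))² = (208/3 + 10)² = (238/3)² = 56644/9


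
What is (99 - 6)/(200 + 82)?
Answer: 31/94 ≈ 0.32979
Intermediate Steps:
(99 - 6)/(200 + 82) = 93/282 = 93*(1/282) = 31/94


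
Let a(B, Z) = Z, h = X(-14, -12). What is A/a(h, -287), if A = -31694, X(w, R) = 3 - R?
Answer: 31694/287 ≈ 110.43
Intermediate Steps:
h = 15 (h = 3 - 1*(-12) = 3 + 12 = 15)
A/a(h, -287) = -31694/(-287) = -31694*(-1/287) = 31694/287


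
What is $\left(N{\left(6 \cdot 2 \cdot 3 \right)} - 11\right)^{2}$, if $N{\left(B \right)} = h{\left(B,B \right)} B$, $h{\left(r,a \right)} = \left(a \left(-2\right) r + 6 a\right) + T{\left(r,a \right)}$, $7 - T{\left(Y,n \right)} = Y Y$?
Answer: $17411066401$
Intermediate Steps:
$T{\left(Y,n \right)} = 7 - Y^{2}$ ($T{\left(Y,n \right)} = 7 - Y Y = 7 - Y^{2}$)
$h{\left(r,a \right)} = 7 - r^{2} + 6 a - 2 a r$ ($h{\left(r,a \right)} = \left(a \left(-2\right) r + 6 a\right) - \left(-7 + r^{2}\right) = \left(- 2 a r + 6 a\right) - \left(-7 + r^{2}\right) = \left(6 a - 2 a r\right) - \left(-7 + r^{2}\right) = 7 - r^{2} + 6 a - 2 a r$)
$N{\left(B \right)} = B \left(7 - 3 B^{2} + 6 B\right)$ ($N{\left(B \right)} = \left(7 - B^{2} + 6 B - 2 B B\right) B = \left(7 - B^{2} + 6 B - 2 B^{2}\right) B = \left(7 - 3 B^{2} + 6 B\right) B = B \left(7 - 3 B^{2} + 6 B\right)$)
$\left(N{\left(6 \cdot 2 \cdot 3 \right)} - 11\right)^{2} = \left(6 \cdot 2 \cdot 3 \left(7 - 3 \left(6 \cdot 2 \cdot 3\right)^{2} + 6 \cdot 6 \cdot 2 \cdot 3\right) - 11\right)^{2} = \left(12 \cdot 3 \left(7 - 3 \left(12 \cdot 3\right)^{2} + 6 \cdot 12 \cdot 3\right) - 11\right)^{2} = \left(36 \left(7 - 3 \cdot 36^{2} + 6 \cdot 36\right) - 11\right)^{2} = \left(36 \left(7 - 3888 + 216\right) - 11\right)^{2} = \left(36 \left(-3665\right) - 11\right)^{2} = \left(-131940 - 11\right)^{2} = \left(-131951\right)^{2} = 17411066401$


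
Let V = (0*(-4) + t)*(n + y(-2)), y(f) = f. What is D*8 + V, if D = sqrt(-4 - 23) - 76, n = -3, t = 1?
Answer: -613 + 24*I*sqrt(3) ≈ -613.0 + 41.569*I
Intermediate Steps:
V = -5 (V = (0*(-4) + 1)*(-3 - 2) = (0 + 1)*(-5) = 1*(-5) = -5)
D = -76 + 3*I*sqrt(3) (D = sqrt(-27) - 76 = 3*I*sqrt(3) - 76 = -76 + 3*I*sqrt(3) ≈ -76.0 + 5.1962*I)
D*8 + V = (-76 + 3*I*sqrt(3))*8 - 5 = (-608 + 24*I*sqrt(3)) - 5 = -613 + 24*I*sqrt(3)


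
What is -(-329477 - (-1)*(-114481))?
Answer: 443958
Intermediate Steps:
-(-329477 - (-1)*(-114481)) = -(-329477 - 1*114481) = -(-329477 - 114481) = -1*(-443958) = 443958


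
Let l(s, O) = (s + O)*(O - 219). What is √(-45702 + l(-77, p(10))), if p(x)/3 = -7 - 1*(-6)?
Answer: I*√27942 ≈ 167.16*I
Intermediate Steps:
p(x) = -3 (p(x) = 3*(-7 - 1*(-6)) = 3*(-7 + 6) = 3*(-1) = -3)
l(s, O) = (-219 + O)*(O + s) (l(s, O) = (O + s)*(-219 + O) = (-219 + O)*(O + s))
√(-45702 + l(-77, p(10))) = √(-45702 + ((-3)² - 219*(-3) - 219*(-77) - 3*(-77))) = √(-45702 + (9 + 657 + 16863 + 231)) = √(-45702 + 17760) = √(-27942) = I*√27942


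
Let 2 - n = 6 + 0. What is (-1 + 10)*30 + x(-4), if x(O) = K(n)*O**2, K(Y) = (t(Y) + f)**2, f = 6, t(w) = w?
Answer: 334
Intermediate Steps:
n = -4 (n = 2 - (6 + 0) = 2 - 1*6 = 2 - 6 = -4)
K(Y) = (6 + Y)**2 (K(Y) = (Y + 6)**2 = (6 + Y)**2)
x(O) = 4*O**2 (x(O) = (6 - 4)**2*O**2 = 2**2*O**2 = 4*O**2)
(-1 + 10)*30 + x(-4) = (-1 + 10)*30 + 4*(-4)**2 = 9*30 + 4*16 = 270 + 64 = 334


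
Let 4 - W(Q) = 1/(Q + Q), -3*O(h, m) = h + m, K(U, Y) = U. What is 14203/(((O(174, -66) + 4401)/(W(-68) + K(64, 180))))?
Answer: 43787849/197880 ≈ 221.28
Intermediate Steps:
O(h, m) = -h/3 - m/3 (O(h, m) = -(h + m)/3 = -h/3 - m/3)
W(Q) = 4 - 1/(2*Q) (W(Q) = 4 - 1/(Q + Q) = 4 - 1/(2*Q))
14203/(((O(174, -66) + 4401)/(W(-68) + K(64, 180)))) = 14203/((((-1/3*174 - 1/3*(-66)) + 4401)/((4 - 1/2/(-68)) + 64))) = 14203/((((-58 + 22) + 4401)/((4 - 1/2*(-1/68)) + 64))) = 14203/(((-36 + 4401)/((4 + 1/136) + 64))) = 14203/((4365/(545/136 + 64))) = 14203/((4365/(9249/136))) = 14203/((4365*(136/9249))) = 14203/(197880/3083) = 14203*(3083/197880) = 43787849/197880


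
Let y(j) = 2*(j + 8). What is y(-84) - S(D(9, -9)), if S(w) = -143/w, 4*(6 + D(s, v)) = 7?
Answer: -3156/17 ≈ -185.65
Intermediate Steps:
D(s, v) = -17/4 (D(s, v) = -6 + (¼)*7 = -6 + 7/4 = -17/4)
y(j) = 16 + 2*j (y(j) = 2*(8 + j) = 16 + 2*j)
y(-84) - S(D(9, -9)) = (16 + 2*(-84)) - (-143)/(-17/4) = (16 - 168) - (-143)*(-4)/17 = -152 - 1*572/17 = -152 - 572/17 = -3156/17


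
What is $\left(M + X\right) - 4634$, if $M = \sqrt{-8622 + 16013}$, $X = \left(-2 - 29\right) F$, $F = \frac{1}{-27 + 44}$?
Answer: $- \frac{78809}{17} + \sqrt{7391} \approx -4549.9$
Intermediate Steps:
$F = \frac{1}{17} \approx 0.058824$
$X = - \frac{31}{17}$ ($X = \left(-2 - 29\right) \frac{1}{17} = \left(-31\right) \frac{1}{17} = - \frac{31}{17} \approx -1.8235$)
$M = \sqrt{7391} \approx 85.971$
$\left(M + X\right) - 4634 = \left(\sqrt{7391} - \frac{31}{17}\right) - 4634 = \left(- \frac{31}{17} + \sqrt{7391}\right) - 4634 = - \frac{78809}{17} + \sqrt{7391}$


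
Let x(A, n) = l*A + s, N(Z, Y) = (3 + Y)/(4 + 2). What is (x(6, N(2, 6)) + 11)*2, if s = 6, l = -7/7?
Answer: 22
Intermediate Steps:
l = -1 (l = -7*1/7 = -1)
N(Z, Y) = 1/2 + Y/6 (N(Z, Y) = (3 + Y)/6 = (3 + Y)*(1/6) = 1/2 + Y/6)
x(A, n) = 6 - A (x(A, n) = -A + 6 = 6 - A)
(x(6, N(2, 6)) + 11)*2 = ((6 - 1*6) + 11)*2 = ((6 - 6) + 11)*2 = (0 + 11)*2 = 11*2 = 22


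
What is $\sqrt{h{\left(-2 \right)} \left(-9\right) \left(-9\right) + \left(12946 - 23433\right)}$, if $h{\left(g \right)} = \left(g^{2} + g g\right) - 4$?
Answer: $i \sqrt{10163} \approx 100.81 i$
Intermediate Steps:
$h{\left(g \right)} = -4 + 2 g^{2}$ ($h{\left(g \right)} = \left(g^{2} + g^{2}\right) - 4 = 2 g^{2} - 4 = -4 + 2 g^{2}$)
$\sqrt{h{\left(-2 \right)} \left(-9\right) \left(-9\right) + \left(12946 - 23433\right)} = \sqrt{\left(-4 + 2 \left(-2\right)^{2}\right) \left(-9\right) \left(-9\right) + \left(12946 - 23433\right)} = \sqrt{\left(-4 + 2 \cdot 4\right) \left(-9\right) \left(-9\right) - 10487} = \sqrt{\left(-4 + 8\right) \left(-9\right) \left(-9\right) - 10487} = \sqrt{4 \left(-9\right) \left(-9\right) - 10487} = \sqrt{\left(-36\right) \left(-9\right) - 10487} = \sqrt{324 - 10487} = \sqrt{-10163} = i \sqrt{10163}$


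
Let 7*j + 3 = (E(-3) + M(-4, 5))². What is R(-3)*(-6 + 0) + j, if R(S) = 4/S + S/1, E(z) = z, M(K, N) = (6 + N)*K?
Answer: 2388/7 ≈ 341.14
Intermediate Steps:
M(K, N) = K*(6 + N)
R(S) = S + 4/S (R(S) = 4/S + S*1 = 4/S + S = S + 4/S)
j = 2206/7 (j = -3/7 + (-3 - 4*(6 + 5))²/7 = -3/7 + (-3 - 4*11)²/7 = -3/7 + (-3 - 44)²/7 = -3/7 + (⅐)*(-47)² = -3/7 + (⅐)*2209 = -3/7 + 2209/7 = 2206/7 ≈ 315.14)
R(-3)*(-6 + 0) + j = (-3 + 4/(-3))*(-6 + 0) + 2206/7 = (-3 + 4*(-⅓))*(-6) + 2206/7 = (-3 - 4/3)*(-6) + 2206/7 = -13/3*(-6) + 2206/7 = 26 + 2206/7 = 2388/7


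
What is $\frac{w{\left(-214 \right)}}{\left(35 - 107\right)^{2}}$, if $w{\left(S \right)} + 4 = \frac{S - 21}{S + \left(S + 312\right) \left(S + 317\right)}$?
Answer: $- \frac{7951}{10243584} \approx -0.00077619$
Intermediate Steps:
$w{\left(S \right)} = -4 + \frac{-21 + S}{S + \left(312 + S\right) \left(317 + S\right)}$ ($w{\left(S \right)} = -4 + \frac{S - 21}{S + \left(S + 312\right) \left(S + 317\right)} = -4 + \frac{-21 + S}{S + \left(312 + S\right) \left(317 + S\right)}$)
$\frac{w{\left(-214 \right)}}{\left(35 - 107\right)^{2}} = \frac{\frac{1}{98904 + \left(-214\right)^{2} + 630 \left(-214\right)} \left(-395637 - -539066 - 4 \left(-214\right)^{2}\right)}{\left(35 - 107\right)^{2}} = \frac{\frac{1}{98904 + 45796 - 134820} \left(-395637 + 539066 - 183184\right)}{\left(-72\right)^{2}} = \frac{\frac{1}{9880} \left(-395637 + 539066 - 183184\right)}{5184} = \frac{1}{9880} \left(-39755\right) \frac{1}{5184} = \left(- \frac{7951}{1976}\right) \frac{1}{5184} = - \frac{7951}{10243584}$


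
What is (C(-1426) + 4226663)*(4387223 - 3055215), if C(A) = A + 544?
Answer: 5628774098248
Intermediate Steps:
C(A) = 544 + A
(C(-1426) + 4226663)*(4387223 - 3055215) = ((544 - 1426) + 4226663)*(4387223 - 3055215) = (-882 + 4226663)*1332008 = 4225781*1332008 = 5628774098248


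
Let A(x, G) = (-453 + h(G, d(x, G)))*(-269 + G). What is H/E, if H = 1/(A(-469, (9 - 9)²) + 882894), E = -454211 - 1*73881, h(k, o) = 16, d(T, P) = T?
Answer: -1/528328057124 ≈ -1.8928e-12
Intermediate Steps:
A(x, G) = 117553 - 437*G (A(x, G) = (-453 + 16)*(-269 + G) = -437*(-269 + G) = 117553 - 437*G)
E = -528092 (E = -454211 - 73881 = -528092)
H = 1/1000447 (H = 1/((117553 - 437*(9 - 9)²) + 882894) = 1/((117553 - 437*0²) + 882894) = 1/((117553 - 437*0) + 882894) = 1/((117553 + 0) + 882894) = 1/(117553 + 882894) = 1/1000447 ≈ 9.9955e-7)
H/E = (1/1000447)/(-528092) = (1/1000447)*(-1/528092) = -1/528328057124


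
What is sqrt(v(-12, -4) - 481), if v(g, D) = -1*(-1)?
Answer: 4*I*sqrt(30) ≈ 21.909*I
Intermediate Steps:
v(g, D) = 1
sqrt(v(-12, -4) - 481) = sqrt(1 - 481) = sqrt(-480) = 4*I*sqrt(30)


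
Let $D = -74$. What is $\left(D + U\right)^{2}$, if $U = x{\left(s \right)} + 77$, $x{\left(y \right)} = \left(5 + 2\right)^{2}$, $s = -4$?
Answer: $2704$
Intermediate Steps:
$x{\left(y \right)} = 49$ ($x{\left(y \right)} = 7^{2} = 49$)
$U = 126$ ($U = 49 + 77 = 126$)
$\left(D + U\right)^{2} = \left(-74 + 126\right)^{2} = 52^{2} = 2704$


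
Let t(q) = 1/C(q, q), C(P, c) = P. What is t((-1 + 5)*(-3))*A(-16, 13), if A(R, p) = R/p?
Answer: 4/39 ≈ 0.10256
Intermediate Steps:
t(q) = 1/q
t((-1 + 5)*(-3))*A(-16, 13) = (-16/13)/(((-1 + 5)*(-3))) = (-16*1/13)/((4*(-3))) = -16/13/(-12) = -1/12*(-16/13) = 4/39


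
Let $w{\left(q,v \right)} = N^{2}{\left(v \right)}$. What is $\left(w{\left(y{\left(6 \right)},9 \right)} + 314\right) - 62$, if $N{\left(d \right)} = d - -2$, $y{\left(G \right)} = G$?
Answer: $373$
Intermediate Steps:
$N{\left(d \right)} = 2 + d$ ($N{\left(d \right)} = d + 2 = 2 + d$)
$w{\left(q,v \right)} = \left(2 + v\right)^{2}$
$\left(w{\left(y{\left(6 \right)},9 \right)} + 314\right) - 62 = \left(\left(2 + 9\right)^{2} + 314\right) - 62 = \left(11^{2} + 314\right) - 62 = \left(121 + 314\right) - 62 = 435 - 62 = 373$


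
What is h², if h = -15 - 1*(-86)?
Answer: 5041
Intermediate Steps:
h = 71 (h = -15 + 86 = 71)
h² = 71² = 5041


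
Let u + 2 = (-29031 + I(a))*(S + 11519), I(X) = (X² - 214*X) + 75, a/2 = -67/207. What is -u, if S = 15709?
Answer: 11206879246022/14283 ≈ 7.8463e+8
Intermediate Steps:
a = -134/207 (a = 2*(-67/207) = -134/207 ≈ -0.64734)
I(X) = 75 + X² - 214*X
u = -11206879246022/14283 (u = -2 + (-29031 + (75 + (-134/207)² - 214*(-134/207)))*(15709 + 11519) = -2 + (-29031 + (75 + 17956/42849 + 28676/207))*27228 = -2 + (-29031 + 9167563/42849)*27228 = -2 - 1234781756/42849*27228 = -2 - 11206879217456/14283 = -11206879246022/14283 ≈ -7.8463e+8)
-u = -1*(-11206879246022/14283) = 11206879246022/14283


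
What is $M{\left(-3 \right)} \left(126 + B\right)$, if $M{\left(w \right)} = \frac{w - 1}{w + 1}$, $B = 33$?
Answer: $318$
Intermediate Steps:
$M{\left(w \right)} = \frac{-1 + w}{1 + w}$
$M{\left(-3 \right)} \left(126 + B\right) = \frac{-1 - 3}{1 - 3} \left(126 + 33\right) = \frac{1}{-2} \left(-4\right) 159 = \left(- \frac{1}{2}\right) \left(-4\right) 159 = 2 \cdot 159 = 318$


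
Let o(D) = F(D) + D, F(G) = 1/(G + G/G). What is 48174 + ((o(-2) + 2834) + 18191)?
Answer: 69196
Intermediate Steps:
F(G) = 1/(1 + G) (F(G) = 1/(G + 1) = 1/(1 + G))
o(D) = D + 1/(1 + D) (o(D) = 1/(1 + D) + D = D + 1/(1 + D))
48174 + ((o(-2) + 2834) + 18191) = 48174 + (((1 - 2*(1 - 2))/(1 - 2) + 2834) + 18191) = 48174 + (((1 - 2*(-1))/(-1) + 2834) + 18191) = 48174 + ((-(1 + 2) + 2834) + 18191) = 48174 + ((-1*3 + 2834) + 18191) = 48174 + ((-3 + 2834) + 18191) = 48174 + (2831 + 18191) = 48174 + 21022 = 69196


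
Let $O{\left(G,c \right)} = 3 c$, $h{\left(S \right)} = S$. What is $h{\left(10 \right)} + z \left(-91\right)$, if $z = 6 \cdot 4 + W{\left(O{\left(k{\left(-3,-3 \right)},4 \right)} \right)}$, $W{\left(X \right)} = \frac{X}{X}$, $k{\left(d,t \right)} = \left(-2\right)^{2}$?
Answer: $-2265$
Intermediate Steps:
$k{\left(d,t \right)} = 4$
$W{\left(X \right)} = 1$
$z = 25$ ($z = 6 \cdot 4 + 1 = 24 + 1 = 25$)
$h{\left(10 \right)} + z \left(-91\right) = 10 + 25 \left(-91\right) = 10 - 2275 = -2265$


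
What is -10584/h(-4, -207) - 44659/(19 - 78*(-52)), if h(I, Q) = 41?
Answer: -44960819/167075 ≈ -269.11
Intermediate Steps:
-10584/h(-4, -207) - 44659/(19 - 78*(-52)) = -10584/41 - 44659/(19 - 78*(-52)) = -10584*1/41 - 44659/(19 + 4056) = -10584/41 - 44659/4075 = -44960819/167075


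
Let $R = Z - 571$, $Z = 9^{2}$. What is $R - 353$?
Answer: $-843$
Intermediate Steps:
$Z = 81$
$R = -490$ ($R = 81 - 571 = -490$)
$R - 353 = -490 - 353 = -843$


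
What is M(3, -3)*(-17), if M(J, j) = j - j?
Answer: 0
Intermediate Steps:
M(J, j) = 0
M(3, -3)*(-17) = 0*(-17) = 0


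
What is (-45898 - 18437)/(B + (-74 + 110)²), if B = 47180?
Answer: -64335/48476 ≈ -1.3272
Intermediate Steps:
(-45898 - 18437)/(B + (-74 + 110)²) = (-45898 - 18437)/(47180 + (-74 + 110)²) = -64335/(47180 + 36²) = -64335/(47180 + 1296) = -64335/48476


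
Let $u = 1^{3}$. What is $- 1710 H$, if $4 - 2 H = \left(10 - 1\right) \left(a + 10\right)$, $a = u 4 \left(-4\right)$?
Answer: $-49590$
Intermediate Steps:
$u = 1$
$a = -16$ ($a = 1 \cdot 4 \left(-4\right) = 4 \left(-4\right) = -16$)
$H = 29$ ($H = 2 - \frac{\left(10 - 1\right) \left(-16 + 10\right)}{2} = 2 - \frac{9 \left(-6\right)}{2} = 2 - -27 = 2 + 27 = 29$)
$- 1710 H = \left(-1710\right) 29 = -49590$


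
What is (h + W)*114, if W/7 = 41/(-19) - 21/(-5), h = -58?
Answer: -24912/5 ≈ -4982.4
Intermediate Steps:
W = 1358/95 (W = 7*(41/(-19) - 21/(-5)) = 7*(41*(-1/19) - 21*(-⅕)) = 7*(-41/19 + 21/5) = 7*(194/95) = 1358/95 ≈ 14.295)
(h + W)*114 = (-58 + 1358/95)*114 = -4152/95*114 = -24912/5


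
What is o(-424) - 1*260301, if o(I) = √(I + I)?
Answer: -260301 + 4*I*√53 ≈ -2.603e+5 + 29.12*I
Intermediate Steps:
o(I) = √2*√I (o(I) = √(2*I) = √2*√I)
o(-424) - 1*260301 = √2*√(-424) - 1*260301 = √2*(2*I*√106) - 260301 = 4*I*√53 - 260301 = -260301 + 4*I*√53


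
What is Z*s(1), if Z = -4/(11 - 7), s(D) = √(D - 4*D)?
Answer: -I*√3 ≈ -1.732*I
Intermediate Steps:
s(D) = √3*√(-D) (s(D) = √(-3*D) = √3*√(-D))
Z = -1 (Z = -4/4 = -4*¼ = -1)
Z*s(1) = -√3*√(-1*1) = -√3*√(-1) = -√3*I = -I*√3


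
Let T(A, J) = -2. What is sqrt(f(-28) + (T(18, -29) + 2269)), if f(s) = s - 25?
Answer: 3*sqrt(246) ≈ 47.053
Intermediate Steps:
f(s) = -25 + s
sqrt(f(-28) + (T(18, -29) + 2269)) = sqrt((-25 - 28) + (-2 + 2269)) = sqrt(-53 + 2267) = sqrt(2214) = 3*sqrt(246)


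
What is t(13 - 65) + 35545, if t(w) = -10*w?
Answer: 36065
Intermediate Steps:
t(13 - 65) + 35545 = -10*(13 - 65) + 35545 = -10*(-52) + 35545 = 520 + 35545 = 36065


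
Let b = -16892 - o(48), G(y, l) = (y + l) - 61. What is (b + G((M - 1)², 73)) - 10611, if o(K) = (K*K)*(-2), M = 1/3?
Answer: -205943/9 ≈ -22883.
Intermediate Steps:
M = ⅓ ≈ 0.33333
G(y, l) = -61 + l + y (G(y, l) = (l + y) - 61 = -61 + l + y)
o(K) = -2*K² (o(K) = K²*(-2) = -2*K²)
b = -12284 (b = -16892 - (-2)*48² = -16892 - (-2)*2304 = -16892 - 1*(-4608) = -16892 + 4608 = -12284)
(b + G((M - 1)², 73)) - 10611 = (-12284 + (-61 + 73 + (⅓ - 1)²)) - 10611 = (-12284 + (-61 + 73 + (-⅔)²)) - 10611 = (-12284 + (-61 + 73 + 4/9)) - 10611 = (-12284 + 112/9) - 10611 = -110444/9 - 10611 = -205943/9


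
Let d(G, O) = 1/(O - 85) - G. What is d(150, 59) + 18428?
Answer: 475227/26 ≈ 18278.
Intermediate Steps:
d(G, O) = 1/(-85 + O) - G
d(150, 59) + 18428 = (1 + 85*150 - 1*150*59)/(-85 + 59) + 18428 = (1 + 12750 - 8850)/(-26) + 18428 = -1/26*3901 + 18428 = -3901/26 + 18428 = 475227/26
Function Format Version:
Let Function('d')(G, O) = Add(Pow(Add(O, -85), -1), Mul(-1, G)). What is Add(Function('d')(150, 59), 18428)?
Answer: Rational(475227, 26) ≈ 18278.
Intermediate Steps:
Function('d')(G, O) = Add(Pow(Add(-85, O), -1), Mul(-1, G))
Add(Function('d')(150, 59), 18428) = Add(Mul(Pow(Add(-85, 59), -1), Add(1, Mul(85, 150), Mul(-1, 150, 59))), 18428) = Add(Mul(Pow(-26, -1), Add(1, 12750, -8850)), 18428) = Add(Mul(Rational(-1, 26), 3901), 18428) = Add(Rational(-3901, 26), 18428) = Rational(475227, 26)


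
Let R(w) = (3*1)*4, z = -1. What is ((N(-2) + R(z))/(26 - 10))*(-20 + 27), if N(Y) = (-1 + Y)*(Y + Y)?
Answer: 21/2 ≈ 10.500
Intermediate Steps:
N(Y) = 2*Y*(-1 + Y) (N(Y) = (-1 + Y)*(2*Y) = 2*Y*(-1 + Y))
R(w) = 12 (R(w) = 3*4 = 12)
((N(-2) + R(z))/(26 - 10))*(-20 + 27) = ((2*(-2)*(-1 - 2) + 12)/(26 - 10))*(-20 + 27) = ((2*(-2)*(-3) + 12)/16)*7 = ((12 + 12)*(1/16))*7 = (24*(1/16))*7 = (3/2)*7 = 21/2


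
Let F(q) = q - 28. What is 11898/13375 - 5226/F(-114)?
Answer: 35793633/949625 ≈ 37.692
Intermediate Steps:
F(q) = -28 + q
11898/13375 - 5226/F(-114) = 11898/13375 - 5226/(-28 - 114) = 11898*(1/13375) - 5226/(-142) = 11898/13375 - 5226*(-1/142) = 11898/13375 + 2613/71 = 35793633/949625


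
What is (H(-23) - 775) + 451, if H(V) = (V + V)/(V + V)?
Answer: -323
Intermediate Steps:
H(V) = 1 (H(V) = (2*V)/((2*V)) = (2*V)*(1/(2*V)) = 1)
(H(-23) - 775) + 451 = (1 - 775) + 451 = -774 + 451 = -323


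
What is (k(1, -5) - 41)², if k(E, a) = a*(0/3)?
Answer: 1681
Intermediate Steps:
k(E, a) = 0 (k(E, a) = a*(0*(⅓)) = a*0 = 0)
(k(1, -5) - 41)² = (0 - 41)² = (-41)² = 1681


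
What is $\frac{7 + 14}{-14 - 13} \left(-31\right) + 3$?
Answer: $\frac{244}{9} \approx 27.111$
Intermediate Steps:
$\frac{7 + 14}{-14 - 13} \left(-31\right) + 3 = \frac{21}{-27} \left(-31\right) + 3 = 21 \left(- \frac{1}{27}\right) \left(-31\right) + 3 = \left(- \frac{7}{9}\right) \left(-31\right) + 3 = \frac{217}{9} + 3 = \frac{244}{9}$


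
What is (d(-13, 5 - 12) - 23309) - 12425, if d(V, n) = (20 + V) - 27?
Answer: -35754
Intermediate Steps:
d(V, n) = -7 + V
(d(-13, 5 - 12) - 23309) - 12425 = ((-7 - 13) - 23309) - 12425 = (-20 - 23309) - 12425 = -23329 - 12425 = -35754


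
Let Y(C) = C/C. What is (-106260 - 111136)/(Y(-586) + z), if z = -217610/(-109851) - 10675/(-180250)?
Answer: -24597603035880/343985741 ≈ -71508.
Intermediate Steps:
Y(C) = 1
z = 230839211/113146530 (z = -217610*(-1/109851) - 10675*(-1/180250) = 217610/109851 + 61/1030 = 230839211/113146530 ≈ 2.0402)
(-106260 - 111136)/(Y(-586) + z) = (-106260 - 111136)/(1 + 230839211/113146530) = -217396/343985741/113146530 = -217396*113146530/343985741 = -24597603035880/343985741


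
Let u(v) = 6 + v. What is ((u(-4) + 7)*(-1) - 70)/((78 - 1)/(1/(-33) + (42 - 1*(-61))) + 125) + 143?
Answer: 60834171/427291 ≈ 142.37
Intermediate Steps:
((u(-4) + 7)*(-1) - 70)/((78 - 1)/(1/(-33) + (42 - 1*(-61))) + 125) + 143 = (((6 - 4) + 7)*(-1) - 70)/((78 - 1)/(1/(-33) + (42 - 1*(-61))) + 125) + 143 = ((2 + 7)*(-1) - 70)/(77/(-1/33 + (42 + 61)) + 125) + 143 = (9*(-1) - 70)/(77/(-1/33 + 103) + 125) + 143 = (-9 - 70)/(77/(3398/33) + 125) + 143 = -79/(77*(33/3398) + 125) + 143 = -79/(2541/3398 + 125) + 143 = -79/427291/3398 + 143 = -79*3398/427291 + 143 = -268442/427291 + 143 = 60834171/427291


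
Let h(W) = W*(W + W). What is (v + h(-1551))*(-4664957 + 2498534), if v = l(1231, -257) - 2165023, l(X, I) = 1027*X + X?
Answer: -8474282028681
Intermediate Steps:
l(X, I) = 1028*X
h(W) = 2*W² (h(W) = W*(2*W) = 2*W²)
v = -899555 (v = 1028*1231 - 2165023 = 1265468 - 2165023 = -899555)
(v + h(-1551))*(-4664957 + 2498534) = (-899555 + 2*(-1551)²)*(-4664957 + 2498534) = (-899555 + 2*2405601)*(-2166423) = (-899555 + 4811202)*(-2166423) = 3911647*(-2166423) = -8474282028681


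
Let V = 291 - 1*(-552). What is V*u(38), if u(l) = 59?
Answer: 49737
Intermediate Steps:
V = 843 (V = 291 + 552 = 843)
V*u(38) = 843*59 = 49737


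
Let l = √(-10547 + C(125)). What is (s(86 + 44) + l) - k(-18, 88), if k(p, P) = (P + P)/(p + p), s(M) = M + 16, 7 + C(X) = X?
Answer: 1358/9 + I*√10429 ≈ 150.89 + 102.12*I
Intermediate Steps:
C(X) = -7 + X
s(M) = 16 + M
k(p, P) = P/p (k(p, P) = (2*P)/((2*p)) = (2*P)*(1/(2*p)) = P/p)
l = I*√10429 (l = √(-10547 + (-7 + 125)) = √(-10547 + 118) = √(-10429) = I*√10429 ≈ 102.12*I)
(s(86 + 44) + l) - k(-18, 88) = ((16 + (86 + 44)) + I*√10429) - 88/(-18) = ((16 + 130) + I*√10429) - 88*(-1)/18 = (146 + I*√10429) - 1*(-44/9) = (146 + I*√10429) + 44/9 = 1358/9 + I*√10429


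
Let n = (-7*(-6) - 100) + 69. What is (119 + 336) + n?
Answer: 466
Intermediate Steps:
n = 11 (n = (42 - 100) + 69 = -58 + 69 = 11)
(119 + 336) + n = (119 + 336) + 11 = 455 + 11 = 466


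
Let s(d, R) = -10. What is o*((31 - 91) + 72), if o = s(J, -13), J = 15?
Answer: -120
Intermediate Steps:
o = -10
o*((31 - 91) + 72) = -10*((31 - 91) + 72) = -10*(-60 + 72) = -10*12 = -120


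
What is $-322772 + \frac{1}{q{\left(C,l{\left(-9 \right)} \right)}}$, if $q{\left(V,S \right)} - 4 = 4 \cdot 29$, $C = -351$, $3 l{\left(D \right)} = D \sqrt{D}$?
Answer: $- \frac{38732639}{120} \approx -3.2277 \cdot 10^{5}$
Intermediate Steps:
$l{\left(D \right)} = \frac{D^{\frac{3}{2}}}{3}$ ($l{\left(D \right)} = \frac{D \sqrt{D}}{3} = \frac{D^{\frac{3}{2}}}{3}$)
$q{\left(V,S \right)} = 120$ ($q{\left(V,S \right)} = 4 + 4 \cdot 29 = 4 + 116 = 120$)
$-322772 + \frac{1}{q{\left(C,l{\left(-9 \right)} \right)}} = -322772 + \frac{1}{120} = - \frac{38732639}{120}$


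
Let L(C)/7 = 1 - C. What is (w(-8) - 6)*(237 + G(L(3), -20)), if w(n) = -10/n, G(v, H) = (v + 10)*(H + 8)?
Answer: -5415/4 ≈ -1353.8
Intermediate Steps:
L(C) = 7 - 7*C (L(C) = 7*(1 - C) = 7 - 7*C)
G(v, H) = (8 + H)*(10 + v) (G(v, H) = (10 + v)*(8 + H) = (8 + H)*(10 + v))
(w(-8) - 6)*(237 + G(L(3), -20)) = (-10/(-8) - 6)*(237 + (80 + 8*(7 - 7*3) + 10*(-20) - 20*(7 - 7*3))) = (-10*(-⅛) - 6)*(237 + (80 + 8*(7 - 21) - 200 - 20*(7 - 21))) = (5/4 - 6)*(237 + (80 + 8*(-14) - 200 - 20*(-14))) = -19*(237 + (80 - 112 - 200 + 280))/4 = -19*(237 + 48)/4 = -19/4*285 = -5415/4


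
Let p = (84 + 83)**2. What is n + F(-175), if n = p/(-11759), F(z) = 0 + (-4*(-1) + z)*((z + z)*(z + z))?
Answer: -246321680389/11759 ≈ -2.0947e+7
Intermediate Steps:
p = 27889 (p = 167**2 = 27889)
F(z) = 4*z**2*(4 + z) (F(z) = 0 + (4 + z)*((2*z)*(2*z)) = 0 + (4 + z)*(4*z**2) = 0 + 4*z**2*(4 + z) = 4*z**2*(4 + z))
n = -27889/11759 (n = 27889/(-11759) = 27889*(-1/11759) = -27889/11759 ≈ -2.3717)
n + F(-175) = -27889/11759 + 4*(-175)**2*(4 - 175) = -27889/11759 + 4*30625*(-171) = -27889/11759 - 20947500 = -246321680389/11759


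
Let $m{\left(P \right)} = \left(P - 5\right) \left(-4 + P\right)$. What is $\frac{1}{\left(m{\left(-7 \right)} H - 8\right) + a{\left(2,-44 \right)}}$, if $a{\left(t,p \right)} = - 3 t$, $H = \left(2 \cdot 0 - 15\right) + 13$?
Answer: $- \frac{1}{278} \approx -0.0035971$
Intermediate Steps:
$H = -2$ ($H = \left(0 - 15\right) + 13 = -15 + 13 = -2$)
$m{\left(P \right)} = \left(-5 + P\right) \left(-4 + P\right)$
$\frac{1}{\left(m{\left(-7 \right)} H - 8\right) + a{\left(2,-44 \right)}} = \frac{1}{\left(\left(20 + \left(-7\right)^{2} - -63\right) \left(-2\right) - 8\right) - 6} = \frac{1}{\left(\left(20 + 49 + 63\right) \left(-2\right) - 8\right) - 6} = \frac{1}{\left(132 \left(-2\right) - 8\right) - 6} = \frac{1}{\left(-264 - 8\right) - 6} = \frac{1}{-272 - 6} = \frac{1}{-278} = - \frac{1}{278}$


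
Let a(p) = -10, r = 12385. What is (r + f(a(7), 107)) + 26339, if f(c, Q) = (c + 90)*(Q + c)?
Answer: 46484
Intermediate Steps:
f(c, Q) = (90 + c)*(Q + c)
(r + f(a(7), 107)) + 26339 = (12385 + ((-10)**2 + 90*107 + 90*(-10) + 107*(-10))) + 26339 = (12385 + (100 + 9630 - 900 - 1070)) + 26339 = (12385 + 7760) + 26339 = 20145 + 26339 = 46484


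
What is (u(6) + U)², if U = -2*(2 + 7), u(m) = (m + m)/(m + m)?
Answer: 289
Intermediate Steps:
u(m) = 1 (u(m) = (2*m)/((2*m)) = (2*m)*(1/(2*m)) = 1)
U = -18 (U = -2*9 = -18)
(u(6) + U)² = (1 - 18)² = (-17)² = 289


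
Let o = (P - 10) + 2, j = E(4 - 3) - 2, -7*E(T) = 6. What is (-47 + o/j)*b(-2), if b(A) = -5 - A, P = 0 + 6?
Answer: 1389/10 ≈ 138.90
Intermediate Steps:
E(T) = -6/7 (E(T) = -1/7*6 = -6/7)
P = 6
j = -20/7 (j = -6/7 - 2 = -20/7 ≈ -2.8571)
o = -2 (o = (6 - 10) + 2 = -4 + 2 = -2)
(-47 + o/j)*b(-2) = (-47 - 2/(-20/7))*(-5 - 1*(-2)) = (-47 - 2*(-7/20))*(-5 + 2) = (-47 + 7/10)*(-3) = -463/10*(-3) = 1389/10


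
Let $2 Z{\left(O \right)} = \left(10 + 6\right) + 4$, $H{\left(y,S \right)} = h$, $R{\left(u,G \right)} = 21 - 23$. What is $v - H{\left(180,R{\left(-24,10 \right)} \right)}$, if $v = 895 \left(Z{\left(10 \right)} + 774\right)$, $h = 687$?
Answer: $700993$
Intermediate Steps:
$R{\left(u,G \right)} = -2$
$H{\left(y,S \right)} = 687$
$Z{\left(O \right)} = 10$ ($Z{\left(O \right)} = \frac{\left(10 + 6\right) + 4}{2} = \frac{16 + 4}{2} = \frac{1}{2} \cdot 20 = 10$)
$v = 701680$ ($v = 895 \left(10 + 774\right) = 895 \cdot 784 = 701680$)
$v - H{\left(180,R{\left(-24,10 \right)} \right)} = 701680 - 687 = 700993$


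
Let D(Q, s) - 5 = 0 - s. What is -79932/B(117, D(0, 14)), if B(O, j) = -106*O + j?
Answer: 26644/4137 ≈ 6.4404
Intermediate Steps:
D(Q, s) = 5 - s (D(Q, s) = 5 + (0 - s) = 5 - s)
B(O, j) = j - 106*O
-79932/B(117, D(0, 14)) = -79932/((5 - 1*14) - 106*117) = -79932/((5 - 14) - 12402) = -79932/(-9 - 12402) = -79932/(-12411) = -79932*(-1/12411) = 26644/4137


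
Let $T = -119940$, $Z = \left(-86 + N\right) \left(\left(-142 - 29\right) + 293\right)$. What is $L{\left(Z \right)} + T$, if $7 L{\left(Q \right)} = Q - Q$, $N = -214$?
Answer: $-119940$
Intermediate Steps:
$Z = -36600$ ($Z = \left(-86 - 214\right) \left(\left(-142 - 29\right) + 293\right) = - 300 \left(\left(-142 - 29\right) + 293\right) = - 300 \left(-171 + 293\right) = \left(-300\right) 122 = -36600$)
$L{\left(Q \right)} = 0$ ($L{\left(Q \right)} = \frac{Q - Q}{7} = \frac{1}{7} \cdot 0 = 0$)
$L{\left(Z \right)} + T = 0 - 119940 = -119940$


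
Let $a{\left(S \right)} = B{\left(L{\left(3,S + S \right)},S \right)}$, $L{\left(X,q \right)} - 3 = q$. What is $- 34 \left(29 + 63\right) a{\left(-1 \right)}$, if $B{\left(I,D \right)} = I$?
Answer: $-3128$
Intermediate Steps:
$L{\left(X,q \right)} = 3 + q$
$a{\left(S \right)} = 3 + 2 S$ ($a{\left(S \right)} = 3 + \left(S + S\right) = 3 + 2 S$)
$- 34 \left(29 + 63\right) a{\left(-1 \right)} = - 34 \left(29 + 63\right) \left(3 + 2 \left(-1\right)\right) = \left(-34\right) 92 \left(3 - 2\right) = \left(-3128\right) 1 = -3128$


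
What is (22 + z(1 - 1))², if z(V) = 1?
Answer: 529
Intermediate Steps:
(22 + z(1 - 1))² = (22 + 1)² = 23² = 529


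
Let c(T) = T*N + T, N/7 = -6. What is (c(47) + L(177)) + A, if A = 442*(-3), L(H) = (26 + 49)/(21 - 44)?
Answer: -74894/23 ≈ -3256.3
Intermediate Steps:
N = -42 (N = 7*(-6) = -42)
L(H) = -75/23 (L(H) = 75/(-23) = 75*(-1/23) = -75/23)
c(T) = -41*T (c(T) = T*(-42) + T = -42*T + T = -41*T)
A = -1326
(c(47) + L(177)) + A = (-41*47 - 75/23) - 1326 = (-1927 - 75/23) - 1326 = -44396/23 - 1326 = -74894/23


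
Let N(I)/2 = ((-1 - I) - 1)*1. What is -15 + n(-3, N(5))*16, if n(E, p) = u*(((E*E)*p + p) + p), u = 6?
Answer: -14799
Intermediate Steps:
N(I) = -4 - 2*I (N(I) = 2*(((-1 - I) - 1)*1) = 2*((-2 - I)*1) = 2*(-2 - I) = -4 - 2*I)
n(E, p) = 12*p + 6*p*E² (n(E, p) = 6*(((E*E)*p + p) + p) = 6*((E²*p + p) + p) = 6*((p*E² + p) + p) = 6*((p + p*E²) + p) = 6*(2*p + p*E²) = 12*p + 6*p*E²)
-15 + n(-3, N(5))*16 = -15 + (6*(-4 - 2*5)*(2 + (-3)²))*16 = -15 + (6*(-4 - 10)*(2 + 9))*16 = -15 + (6*(-14)*11)*16 = -15 - 924*16 = -15 - 14784 = -14799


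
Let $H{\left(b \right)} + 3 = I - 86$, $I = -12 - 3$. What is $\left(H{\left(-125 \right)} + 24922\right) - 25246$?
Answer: $-428$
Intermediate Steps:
$I = -15$ ($I = -12 - 3 = -15$)
$H{\left(b \right)} = -104$ ($H{\left(b \right)} = -3 - 101 = -104$)
$\left(H{\left(-125 \right)} + 24922\right) - 25246 = \left(-104 + 24922\right) - 25246 = 24818 - 25246 = -428$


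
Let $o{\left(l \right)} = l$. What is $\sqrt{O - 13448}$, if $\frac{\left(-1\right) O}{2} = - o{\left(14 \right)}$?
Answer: $2 i \sqrt{3355} \approx 115.84 i$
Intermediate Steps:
$O = 28$ ($O = - 2 \left(\left(-1\right) 14\right) = \left(-2\right) \left(-14\right) = 28$)
$\sqrt{O - 13448} = \sqrt{28 - 13448} = \sqrt{-13420} = 2 i \sqrt{3355}$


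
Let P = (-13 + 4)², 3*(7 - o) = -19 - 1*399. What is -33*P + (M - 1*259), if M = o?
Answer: -8357/3 ≈ -2785.7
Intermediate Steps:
o = 439/3 (o = 7 - (-19 - 1*399)/3 = 7 - (-19 - 399)/3 = 7 - ⅓*(-418) = 7 + 418/3 = 439/3 ≈ 146.33)
M = 439/3 ≈ 146.33
P = 81 (P = (-9)² = 81)
-33*P + (M - 1*259) = -33*81 + (439/3 - 1*259) = -2673 + (439/3 - 259) = -2673 - 338/3 = -8357/3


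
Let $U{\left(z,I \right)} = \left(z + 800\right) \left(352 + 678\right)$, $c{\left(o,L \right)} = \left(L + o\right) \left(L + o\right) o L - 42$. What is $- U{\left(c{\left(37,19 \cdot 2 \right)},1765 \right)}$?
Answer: $-8146793240$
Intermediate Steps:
$c{\left(o,L \right)} = -42 + L o \left(L + o\right)^{2}$ ($c{\left(o,L \right)} = \left(L + o\right)^{2} o L - 42 = o \left(L + o\right)^{2} L - 42 = L o \left(L + o\right)^{2} - 42 = -42 + L o \left(L + o\right)^{2}$)
$U{\left(z,I \right)} = 824000 + 1030 z$ ($U{\left(z,I \right)} = \left(800 + z\right) 1030 = 824000 + 1030 z$)
$- U{\left(c{\left(37,19 \cdot 2 \right)},1765 \right)} = - (824000 + 1030 \left(-42 + 19 \cdot 2 \cdot 37 \left(19 \cdot 2 + 37\right)^{2}\right)) = - (824000 + 1030 \left(-42 + 38 \cdot 37 \left(38 + 37\right)^{2}\right)) = - (824000 + 1030 \left(-42 + 38 \cdot 37 \cdot 75^{2}\right)) = - (824000 + 1030 \left(-42 + 38 \cdot 37 \cdot 5625\right)) = - (824000 + 1030 \left(-42 + 7908750\right)) = - (824000 + 1030 \cdot 7908708) = - (824000 + 8145969240) = \left(-1\right) 8146793240 = -8146793240$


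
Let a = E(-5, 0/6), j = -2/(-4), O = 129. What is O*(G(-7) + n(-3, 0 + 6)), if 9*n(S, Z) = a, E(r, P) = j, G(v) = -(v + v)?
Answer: 10879/6 ≈ 1813.2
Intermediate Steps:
G(v) = -2*v
j = 1/2 (j = -2*(-1/4) = 1/2 ≈ 0.50000)
E(r, P) = 1/2
a = 1/2 ≈ 0.50000
n(S, Z) = 1/18 (n(S, Z) = (1/9)*(1/2) = 1/18)
O*(G(-7) + n(-3, 0 + 6)) = 129*(-2*(-7) + 1/18) = 129*(14 + 1/18) = 129*(253/18) = 10879/6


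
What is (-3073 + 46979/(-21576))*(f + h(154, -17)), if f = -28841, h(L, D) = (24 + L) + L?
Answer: 630524306581/7192 ≈ 8.7670e+7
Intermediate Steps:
h(L, D) = 24 + 2*L
(-3073 + 46979/(-21576))*(f + h(154, -17)) = (-3073 + 46979/(-21576))*(-28841 + (24 + 2*154)) = (-3073 + 46979*(-1/21576))*(-28841 + (24 + 308)) = (-3073 - 46979/21576)*(-28841 + 332) = -66350027/21576*(-28509) = 630524306581/7192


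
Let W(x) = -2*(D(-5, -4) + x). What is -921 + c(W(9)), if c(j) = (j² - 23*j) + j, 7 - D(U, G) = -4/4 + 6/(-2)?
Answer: 1559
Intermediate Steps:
D(U, G) = 11 (D(U, G) = 7 - (-4/4 + 6/(-2)) = 7 - (-4*¼ + 6*(-½)) = 7 - (-1 - 3) = 7 - 1*(-4) = 7 + 4 = 11)
W(x) = -22 - 2*x (W(x) = -2*(11 + x) = -22 - 2*x)
c(j) = j² - 22*j
-921 + c(W(9)) = -921 + (-22 - 2*9)*(-22 + (-22 - 2*9)) = -921 + (-22 - 18)*(-22 + (-22 - 18)) = -921 - 40*(-22 - 40) = -921 - 40*(-62) = -921 + 2480 = 1559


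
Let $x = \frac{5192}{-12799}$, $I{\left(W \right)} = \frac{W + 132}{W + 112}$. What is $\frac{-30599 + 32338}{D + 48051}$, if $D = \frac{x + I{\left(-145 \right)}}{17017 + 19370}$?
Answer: $\frac{26726113702431}{738479867456530} \approx 0.036191$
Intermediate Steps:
$I{\left(W \right)} = \frac{132 + W}{112 + W}$
$x = - \frac{5192}{12799}$ ($x = 5192 \left(- \frac{1}{12799}\right) = - \frac{5192}{12799} \approx -0.40566$)
$D = - \frac{4949}{15368668029}$ ($D = \frac{- \frac{5192}{12799} + \frac{132 - 145}{112 - 145}}{17017 + 19370} = \frac{- \frac{5192}{12799} + \frac{1}{-33} \left(-13\right)}{36387} = \left(- \frac{5192}{12799} - - \frac{13}{33}\right) \frac{1}{36387} = \left(- \frac{5192}{12799} + \frac{13}{33}\right) \frac{1}{36387} = \left(- \frac{4949}{422367}\right) \frac{1}{36387} = - \frac{4949}{15368668029} \approx -3.2202 \cdot 10^{-7}$)
$\frac{-30599 + 32338}{D + 48051} = \frac{-30599 + 32338}{- \frac{4949}{15368668029} + 48051} = \frac{1739}{\frac{738479867456530}{15368668029}} = 1739 \cdot \frac{15368668029}{738479867456530} = \frac{26726113702431}{738479867456530}$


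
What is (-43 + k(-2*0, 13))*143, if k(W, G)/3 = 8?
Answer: -2717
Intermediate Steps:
k(W, G) = 24 (k(W, G) = 3*8 = 24)
(-43 + k(-2*0, 13))*143 = (-43 + 24)*143 = -19*143 = -2717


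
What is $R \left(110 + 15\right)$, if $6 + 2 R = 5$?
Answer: $- \frac{125}{2} \approx -62.5$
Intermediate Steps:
$R = - \frac{1}{2}$ ($R = -3 + \frac{1}{2} \cdot 5 = -3 + \frac{5}{2} = - \frac{1}{2} \approx -0.5$)
$R \left(110 + 15\right) = - \frac{110 + 15}{2} = \left(- \frac{1}{2}\right) 125 = - \frac{125}{2}$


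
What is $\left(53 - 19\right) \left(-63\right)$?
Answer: $-2142$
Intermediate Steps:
$\left(53 - 19\right) \left(-63\right) = 34 \left(-63\right) = -2142$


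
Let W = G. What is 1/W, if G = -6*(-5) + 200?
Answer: 1/230 ≈ 0.0043478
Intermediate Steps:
G = 230 (G = 30 + 200 = 230)
W = 230
1/W = 1/230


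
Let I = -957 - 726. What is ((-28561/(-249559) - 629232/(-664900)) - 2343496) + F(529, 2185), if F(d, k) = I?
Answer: -97284886939310328/41482944775 ≈ -2.3452e+6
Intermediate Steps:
I = -1683
F(d, k) = -1683
((-28561/(-249559) - 629232/(-664900)) - 2343496) + F(529, 2185) = ((-28561/(-249559) - 629232/(-664900)) - 2343496) - 1683 = ((-28561*(-1/249559) - 629232*(-1/664900)) - 2343496) - 1683 = ((28561/249559 + 157308/166225) - 2343496) - 1683 = (44005179397/41482944775 - 2343496) - 1683 = -97215071143254003/41482944775 - 1683 = -97284886939310328/41482944775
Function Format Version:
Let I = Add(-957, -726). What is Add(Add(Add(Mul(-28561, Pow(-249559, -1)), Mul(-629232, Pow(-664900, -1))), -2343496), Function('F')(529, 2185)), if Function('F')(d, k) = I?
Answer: Rational(-97284886939310328, 41482944775) ≈ -2.3452e+6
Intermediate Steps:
I = -1683
Function('F')(d, k) = -1683
Add(Add(Add(Mul(-28561, Pow(-249559, -1)), Mul(-629232, Pow(-664900, -1))), -2343496), Function('F')(529, 2185)) = Add(Add(Add(Mul(-28561, Pow(-249559, -1)), Mul(-629232, Pow(-664900, -1))), -2343496), -1683) = Add(Add(Add(Mul(-28561, Rational(-1, 249559)), Mul(-629232, Rational(-1, 664900))), -2343496), -1683) = Add(Add(Add(Rational(28561, 249559), Rational(157308, 166225)), -2343496), -1683) = Add(Add(Rational(44005179397, 41482944775), -2343496), -1683) = Add(Rational(-97215071143254003, 41482944775), -1683) = Rational(-97284886939310328, 41482944775)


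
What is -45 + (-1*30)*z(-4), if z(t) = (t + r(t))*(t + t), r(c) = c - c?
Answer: -1005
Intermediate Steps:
r(c) = 0
z(t) = 2*t² (z(t) = (t + 0)*(t + t) = t*(2*t) = 2*t²)
-45 + (-1*30)*z(-4) = -45 + (-1*30)*(2*(-4)²) = -45 - 60*16 = -45 - 30*32 = -45 - 960 = -1005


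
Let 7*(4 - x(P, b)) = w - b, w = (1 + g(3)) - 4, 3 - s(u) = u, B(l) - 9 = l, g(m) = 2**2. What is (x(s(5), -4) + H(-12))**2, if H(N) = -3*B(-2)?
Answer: 15376/49 ≈ 313.80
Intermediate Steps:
g(m) = 4
B(l) = 9 + l
s(u) = 3 - u
H(N) = -21 (H(N) = -3*(9 - 2) = -3*7 = -21)
w = 1 (w = (1 + 4) - 4 = 5 - 4 = 1)
x(P, b) = 27/7 + b/7 (x(P, b) = 4 - (1 - b)/7 = 4 + (-1/7 + b/7) = 27/7 + b/7)
(x(s(5), -4) + H(-12))**2 = ((27/7 + (1/7)*(-4)) - 21)**2 = ((27/7 - 4/7) - 21)**2 = (23/7 - 21)**2 = (-124/7)**2 = 15376/49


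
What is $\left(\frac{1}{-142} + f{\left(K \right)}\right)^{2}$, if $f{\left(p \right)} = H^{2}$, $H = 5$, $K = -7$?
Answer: $\frac{12595401}{20164} \approx 624.65$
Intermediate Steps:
$f{\left(p \right)} = 25$ ($f{\left(p \right)} = 5^{2} = 25$)
$\left(\frac{1}{-142} + f{\left(K \right)}\right)^{2} = \left(\frac{1}{-142} + 25\right)^{2} = \left(- \frac{1}{142} + 25\right)^{2} = \left(\frac{3549}{142}\right)^{2} = \frac{12595401}{20164}$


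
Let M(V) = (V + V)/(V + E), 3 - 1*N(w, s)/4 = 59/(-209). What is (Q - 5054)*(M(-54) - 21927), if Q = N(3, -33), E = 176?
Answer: 1409218832742/12749 ≈ 1.1054e+8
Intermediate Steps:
N(w, s) = 2744/209 (N(w, s) = 12 - 236/(-209) = 12 - 236*(-1)/209 = 12 - 4*(-59/209) = 12 + 236/209 = 2744/209)
Q = 2744/209 ≈ 13.129
M(V) = 2*V/(176 + V) (M(V) = (V + V)/(V + 176) = (2*V)/(176 + V) = 2*V/(176 + V))
(Q - 5054)*(M(-54) - 21927) = (2744/209 - 5054)*(2*(-54)/(176 - 54) - 21927) = -1053542*(2*(-54)/122 - 21927)/209 = -1053542*(2*(-54)*(1/122) - 21927)/209 = -1053542*(-54/61 - 21927)/209 = -1053542/209*(-1337601/61) = 1409218832742/12749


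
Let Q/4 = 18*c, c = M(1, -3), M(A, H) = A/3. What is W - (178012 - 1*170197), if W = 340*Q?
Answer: 345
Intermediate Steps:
M(A, H) = A/3 (M(A, H) = A*(⅓) = A/3)
c = ⅓ (c = (⅓)*1 = ⅓ ≈ 0.33333)
Q = 24 (Q = 4*(18*(⅓)) = 4*6 = 24)
W = 8160 (W = 340*24 = 8160)
W - (178012 - 1*170197) = 8160 - (178012 - 1*170197) = 8160 - (178012 - 170197) = 8160 - 1*7815 = 8160 - 7815 = 345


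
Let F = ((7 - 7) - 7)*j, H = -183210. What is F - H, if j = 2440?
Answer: 166130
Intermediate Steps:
F = -17080 (F = ((7 - 7) - 7)*2440 = (0 - 7)*2440 = -7*2440 = -17080)
F - H = -17080 - 1*(-183210) = -17080 + 183210 = 166130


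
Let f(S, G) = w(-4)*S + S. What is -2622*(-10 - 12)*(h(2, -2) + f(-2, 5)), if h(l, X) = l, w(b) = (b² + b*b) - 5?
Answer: -3114936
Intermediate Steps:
w(b) = -5 + 2*b² (w(b) = (b² + b²) - 5 = 2*b² - 5 = -5 + 2*b²)
f(S, G) = 28*S (f(S, G) = (-5 + 2*(-4)²)*S + S = (-5 + 2*16)*S + S = (-5 + 32)*S + S = 27*S + S = 28*S)
-2622*(-10 - 12)*(h(2, -2) + f(-2, 5)) = -2622*(-10 - 12)*(2 + 28*(-2)) = -(-57684)*(2 - 56) = -(-57684)*(-54) = -2622*1188 = -3114936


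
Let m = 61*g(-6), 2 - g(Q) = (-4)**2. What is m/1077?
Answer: -854/1077 ≈ -0.79294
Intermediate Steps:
g(Q) = -14 (g(Q) = 2 - 1*(-4)**2 = 2 - 1*16 = 2 - 16 = -14)
m = -854 (m = 61*(-14) = -854)
m/1077 = -854/1077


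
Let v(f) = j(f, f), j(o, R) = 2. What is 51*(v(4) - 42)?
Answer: -2040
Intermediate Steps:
v(f) = 2
51*(v(4) - 42) = 51*(2 - 42) = 51*(-40) = -2040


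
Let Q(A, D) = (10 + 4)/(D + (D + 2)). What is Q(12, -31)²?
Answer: 49/900 ≈ 0.054444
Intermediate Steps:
Q(A, D) = 14/(2 + 2*D) (Q(A, D) = 14/(D + (2 + D)) = 14/(2 + 2*D))
Q(12, -31)² = (7/(1 - 31))² = (7/(-30))² = (7*(-1/30))² = (-7/30)² = 49/900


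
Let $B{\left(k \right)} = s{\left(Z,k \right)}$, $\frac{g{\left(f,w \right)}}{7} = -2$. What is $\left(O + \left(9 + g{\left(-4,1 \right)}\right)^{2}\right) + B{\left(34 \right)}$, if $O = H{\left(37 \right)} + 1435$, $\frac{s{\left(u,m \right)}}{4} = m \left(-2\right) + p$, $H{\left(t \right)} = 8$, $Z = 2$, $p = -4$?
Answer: $1180$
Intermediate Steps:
$g{\left(f,w \right)} = -14$ ($g{\left(f,w \right)} = 7 \left(-2\right) = -14$)
$s{\left(u,m \right)} = -16 - 8 m$ ($s{\left(u,m \right)} = 4 \left(m \left(-2\right) - 4\right) = 4 \left(- 2 m - 4\right) = 4 \left(-4 - 2 m\right) = -16 - 8 m$)
$B{\left(k \right)} = -16 - 8 k$
$O = 1443$ ($O = 8 + 1435 = 1443$)
$\left(O + \left(9 + g{\left(-4,1 \right)}\right)^{2}\right) + B{\left(34 \right)} = \left(1443 + \left(9 - 14\right)^{2}\right) - 288 = \left(1443 + \left(-5\right)^{2}\right) - 288 = \left(1443 + 25\right) - 288 = 1468 - 288 = 1180$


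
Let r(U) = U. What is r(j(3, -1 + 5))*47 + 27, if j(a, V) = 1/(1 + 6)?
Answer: 236/7 ≈ 33.714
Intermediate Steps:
j(a, V) = ⅐ (j(a, V) = 1/7 = ⅐)
r(j(3, -1 + 5))*47 + 27 = (⅐)*47 + 27 = 47/7 + 27 = 236/7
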